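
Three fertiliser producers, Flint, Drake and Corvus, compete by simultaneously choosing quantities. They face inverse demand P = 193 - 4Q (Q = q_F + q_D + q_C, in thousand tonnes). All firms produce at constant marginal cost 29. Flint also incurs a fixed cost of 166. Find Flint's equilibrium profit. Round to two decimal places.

A representative firm's profit is π_i = q_i(193 - 4Q) - 29q_i.
First-order condition (treating rivals' output as given): 164 - 8q_i - 4·Σ_{j≠i} q_j = 0.
With identical firms every q_j equals q_i, so Σ_{j≠i} q_j = 2q_i and 164 = 16q_i, giving q_i = 41/4.
Price P = 193 - 4·(123/4) = 70.
Flint's profit: (70 - 29)·(41/4) - 166 = 1017/4.

254.25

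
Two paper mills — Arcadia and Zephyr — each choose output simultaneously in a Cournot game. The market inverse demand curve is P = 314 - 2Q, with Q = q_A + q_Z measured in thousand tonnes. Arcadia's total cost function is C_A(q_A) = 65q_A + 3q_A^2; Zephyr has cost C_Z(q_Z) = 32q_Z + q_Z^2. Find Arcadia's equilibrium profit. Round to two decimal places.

Arcadia's profit: π_A = (314 - 2Q)q_A - (65q_A + 3q_A²). Setting ∂π_A/∂q_A = 0: 249 - 10q_A - 2(q_Z) = 0.
Zephyr's first-order condition: 282 - 6q_Z - 2(q_A) = 0.
So q_A = (249 - 2q_Z)/10 and q_Z = (282 - 2q_A)/6.
Solving the pair: q_A = 465/28, q_Z = 1161/28.
Price P = 314 - 2·(813/14) = 1385/7.
Arcadia's profit: (1385/7)·(465/28) - 65·(465/28) - 3(465/28)² = 1378.9860.

1378.99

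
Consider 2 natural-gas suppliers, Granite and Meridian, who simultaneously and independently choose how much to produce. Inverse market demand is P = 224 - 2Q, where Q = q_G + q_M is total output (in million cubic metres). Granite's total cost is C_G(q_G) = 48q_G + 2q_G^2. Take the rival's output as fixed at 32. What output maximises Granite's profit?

14

With the rival's output fixed at 32, Granite's profit is π_G = (224 - 2·32 - 2q_G)q_G - (48q_G + 2q_G²) = (160 - 2q_G)q_G - (48q_G + 2q_G²).
∂π_G/∂q_G = 112 - 8q_G = 0, so q_G = 14.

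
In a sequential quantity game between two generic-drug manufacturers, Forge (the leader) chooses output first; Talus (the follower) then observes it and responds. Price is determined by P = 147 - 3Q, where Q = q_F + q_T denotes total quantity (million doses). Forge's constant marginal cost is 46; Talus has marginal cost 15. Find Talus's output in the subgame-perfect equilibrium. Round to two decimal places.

16.17

The follower Talus best-responds to any q_F: π_T = (147 - 3Q)q_T - 15q_T.
∂π_T/∂q_T = 132 - 3q_F - 6q_T = 0 gives the reaction function q_T = (132 - 3q_F)/6.
The leader anticipates this reaction. Substituting into P = 147 - 3Q gives P = 81 - (3/2)q_F, so π_F = (81 - (3/2)q_F)q_F - 46q_F.
Maximising: ∂π_F/∂q_F = 35 - 3q_F = 0, giving q_F = 35/3.
Then q_T = (132 - 3·(35/3))/6 = 97/6.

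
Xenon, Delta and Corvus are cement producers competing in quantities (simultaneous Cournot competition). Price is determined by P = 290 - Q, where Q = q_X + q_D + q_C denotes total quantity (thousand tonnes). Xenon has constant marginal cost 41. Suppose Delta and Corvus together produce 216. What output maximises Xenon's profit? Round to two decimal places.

With rivals' combined output fixed at 216, Xenon's profit is π_X = (290 - 216 - q_X)q_X - (41q_X) = (74 - q_X)q_X - (41q_X).
∂π_X/∂q_X = 33 - 2q_X = 0, so q_X = 33/2.

16.50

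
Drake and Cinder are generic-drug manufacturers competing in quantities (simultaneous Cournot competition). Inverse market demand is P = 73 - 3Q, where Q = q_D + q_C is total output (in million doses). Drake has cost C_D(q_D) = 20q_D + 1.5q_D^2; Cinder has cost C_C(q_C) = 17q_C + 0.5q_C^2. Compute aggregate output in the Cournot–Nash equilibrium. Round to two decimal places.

Drake's profit: π_D = (73 - 3Q)q_D - (20q_D + (3/2)q_D²). Setting ∂π_D/∂q_D = 0: 53 - 9q_D - 3(q_C) = 0.
Cinder's profit: π_C = (73 - 3Q)q_C - (17q_C + (1/2)q_C²). Setting ∂π_C/∂q_C = 0: 56 - 7q_C - 3(q_D) = 0.
So q_D = (53 - 3q_C)/9 and q_C = (56 - 3q_D)/7.
Solving the pair: q_D = 203/54, q_C = 115/18.
Total output Q = 203/54 + 115/18 = 274/27.

10.15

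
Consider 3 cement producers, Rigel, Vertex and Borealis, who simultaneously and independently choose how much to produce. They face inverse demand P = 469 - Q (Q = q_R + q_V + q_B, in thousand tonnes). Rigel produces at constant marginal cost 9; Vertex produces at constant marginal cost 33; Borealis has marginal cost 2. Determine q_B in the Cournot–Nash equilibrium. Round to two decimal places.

126.25

Rigel's profit: π_R = (469 - Q)q_R - (9q_R). Setting ∂π_R/∂q_R = 0: 460 - 2q_R - (q_V + q_B) = 0.
Vertex's profit: π_V = (469 - Q)q_V - (33q_V). Setting ∂π_V/∂q_V = 0: 436 - 2q_V - (q_R + q_B) = 0.
Borealis's first-order condition: 467 - 2q_B - (q_R + q_V) = 0.
Adding the 3 conditions: 1363 − 2Q − 2Q = 0, i.e. Q = 1363/4.
Back-substituting: q_R = (460 − 1363/4) = 477/4, q_V = (436 − 1363/4) = 381/4, q_B = (467 − 1363/4) = 505/4.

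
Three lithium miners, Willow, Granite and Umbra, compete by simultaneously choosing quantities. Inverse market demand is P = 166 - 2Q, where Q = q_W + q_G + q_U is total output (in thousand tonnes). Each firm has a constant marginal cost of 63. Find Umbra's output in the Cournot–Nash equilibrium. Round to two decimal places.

A representative firm's profit is π_i = q_i(166 - 2Q) - 63q_i.
First-order condition (treating rivals' output as given): 103 - 4q_i - 2·Σ_{j≠i} q_j = 0.
By symmetry each firm produces the same amount; substituting Σ_{j≠i} q_j = 2q_i yields q_i = 103/8.

12.88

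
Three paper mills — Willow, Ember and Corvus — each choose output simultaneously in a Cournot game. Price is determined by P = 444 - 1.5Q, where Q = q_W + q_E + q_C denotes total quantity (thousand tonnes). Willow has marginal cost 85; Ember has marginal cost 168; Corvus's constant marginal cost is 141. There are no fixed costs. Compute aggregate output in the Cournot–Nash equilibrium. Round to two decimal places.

156.33

Willow's profit: π_W = (444 - 1.5Q)q_W - (85q_W). Setting ∂π_W/∂q_W = 0: 359 - 3q_W - (3/2)(q_E + q_C) = 0.
Ember's first-order condition: 276 - 3q_E - (3/2)(q_W + q_C) = 0.
Corvus's first-order condition: 303 - 3q_C - (3/2)(q_W + q_E) = 0.
Adding the 3 conditions: 938 − 3Q − 3Q = 0, i.e. Q = 469/3.
Back-substituting: q_W = (359 − 469/2)/(3/2) = 83, q_E = (276 − 469/2)/(3/2) = 83/3, q_C = (303 − 469/2)/(3/2) = 137/3.
Total output Q = 83 + 83/3 + 137/3 = 469/3.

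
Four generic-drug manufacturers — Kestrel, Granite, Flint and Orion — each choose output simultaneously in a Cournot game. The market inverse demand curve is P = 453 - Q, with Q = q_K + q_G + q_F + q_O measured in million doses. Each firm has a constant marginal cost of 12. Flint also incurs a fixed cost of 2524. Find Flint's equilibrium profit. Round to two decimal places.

5255.24

A representative firm's profit is π_i = q_i(453 - Q) - 12q_i.
Setting ∂π_i/∂q_i = 0 with rivals' quantities fixed: 441 - 2q_i - Σ_{j≠i} q_j = 0.
By symmetry each firm produces the same amount; substituting Σ_{j≠i} q_j = 3q_i yields q_i = 441/5.
Price P = 453 - 1764/5 = 501/5.
Flint's profit: (501/5 - 12)·(441/5) - 2524 = 5255.2400.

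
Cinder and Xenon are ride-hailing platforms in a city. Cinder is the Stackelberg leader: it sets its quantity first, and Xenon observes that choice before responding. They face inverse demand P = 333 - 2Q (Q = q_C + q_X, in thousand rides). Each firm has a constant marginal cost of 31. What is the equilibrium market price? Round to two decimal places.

Solve by backward induction. Given q_C, the follower Xenon maximises π_X = (333 - 2q_C - 2q_X)q_X - 31q_X.
Follower FOC: 302 - 2q_C - 4q_X = 0, so q_X(q_C) = (302 - 2q_C)/4.
Cinder substitutes q_X(q_C) into its own profit: π_C = q_C(333 - 2q_C - (302 - 2q_C)/2) - 31q_C = (182 - q_C)q_C - 31q_C.
Maximising: ∂π_C/∂q_C = 151 - 2q_C = 0, giving q_C = 151/2.
Then q_X = (302 - 2·(151/2))/4 = 151/4.
Total output Q = 453/4, so price P = 333 - 2·(453/4) = 213/2.

106.50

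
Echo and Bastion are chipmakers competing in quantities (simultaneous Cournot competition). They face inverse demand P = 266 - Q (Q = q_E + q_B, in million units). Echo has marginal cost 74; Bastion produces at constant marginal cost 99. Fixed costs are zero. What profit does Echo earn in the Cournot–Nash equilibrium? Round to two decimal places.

5232.11

Echo's profit: π_E = (266 - Q)q_E - (74q_E). Setting ∂π_E/∂q_E = 0: 192 - 2q_E - (q_B) = 0.
Bastion's profit: π_B = (266 - Q)q_B - (99q_B). Setting ∂π_B/∂q_B = 0: 167 - 2q_B - (q_E) = 0.
Rearranging gives the reaction functions q_E = (192 - q_B)/2 and q_B = (167 - q_E)/2.
Substituting one into the other gives q_E = 217/3 and q_B = 142/3.
Price P = 266 - 359/3 = 439/3.
Echo's profit: (439/3 - 74)·(217/3) = 5232.1111.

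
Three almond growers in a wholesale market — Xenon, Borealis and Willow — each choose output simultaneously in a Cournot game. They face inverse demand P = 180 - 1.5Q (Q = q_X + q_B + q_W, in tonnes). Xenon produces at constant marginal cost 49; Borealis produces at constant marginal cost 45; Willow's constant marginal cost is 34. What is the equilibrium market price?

Xenon's profit: π_X = (180 - 1.5Q)q_X - (49q_X). Setting ∂π_X/∂q_X = 0: 131 - 3q_X - (3/2)(q_B + q_W) = 0.
Borealis's profit: π_B = (180 - 1.5Q)q_B - (45q_B). Setting ∂π_B/∂q_B = 0: 135 - 3q_B - (3/2)(q_X + q_W) = 0.
Willow's first-order condition: 146 - 3q_W - (3/2)(q_X + q_B) = 0.
Summing all 3 equations gives 412 − 6Q = 0, hence Q = 206/3.
Back-substituting: q_X = (131 − 103)/(3/2) = 56/3, q_B = (135 − 103)/(3/2) = 64/3, q_W = (146 − 103)/(3/2) = 86/3.
Total output Q = 206/3, so price P = 180 - (3/2)·(206/3) = 77.

77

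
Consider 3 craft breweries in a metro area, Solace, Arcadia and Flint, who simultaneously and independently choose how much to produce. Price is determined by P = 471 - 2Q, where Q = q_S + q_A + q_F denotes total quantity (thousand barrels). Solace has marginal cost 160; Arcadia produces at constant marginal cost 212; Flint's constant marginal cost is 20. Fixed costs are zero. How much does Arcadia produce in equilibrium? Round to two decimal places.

Solace's profit: π_S = (471 - 2Q)q_S - (160q_S). Setting ∂π_S/∂q_S = 0: 311 - 4q_S - 2(q_A + q_F) = 0.
Arcadia's profit: π_A = (471 - 2Q)q_A - (212q_A). Setting ∂π_A/∂q_A = 0: 259 - 4q_A - 2(q_S + q_F) = 0.
Flint's profit: π_F = (471 - 2Q)q_F - (20q_F). Setting ∂π_F/∂q_F = 0: 451 - 4q_F - 2(q_S + q_A) = 0.
Summing all 3 equations gives 1021 − 8Q = 0, hence Q = 1021/8.
Back-substituting: q_S = (311 − 1021/4)/2 = 223/8, q_A = (259 − 1021/4)/2 = 15/8, q_F = (451 − 1021/4)/2 = 783/8.

1.88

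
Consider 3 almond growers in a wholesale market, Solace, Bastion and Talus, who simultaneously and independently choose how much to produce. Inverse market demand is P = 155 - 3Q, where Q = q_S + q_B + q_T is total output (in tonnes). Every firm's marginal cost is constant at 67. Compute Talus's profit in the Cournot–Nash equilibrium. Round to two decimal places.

161.33

Each firm earns π_i = (155 - 3Q)q_i - 67q_i.
First-order condition (treating rivals' output as given): 88 - 6q_i - 3·Σ_{j≠i} q_j = 0.
With identical firms every q_j equals q_i, so Σ_{j≠i} q_j = 2q_i and 88 = 12q_i, giving q_i = 22/3.
Price P = 155 - 3·22 = 89.
Talus's profit: (89 - 67)·(22/3) = 484/3.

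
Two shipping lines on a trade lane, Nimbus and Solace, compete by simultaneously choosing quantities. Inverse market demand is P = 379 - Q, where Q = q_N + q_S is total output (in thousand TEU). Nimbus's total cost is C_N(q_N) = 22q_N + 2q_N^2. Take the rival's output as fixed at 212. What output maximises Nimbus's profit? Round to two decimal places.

With the rival's output fixed at 212, Nimbus's profit is π_N = (379 - 212 - q_N)q_N - (22q_N + 2q_N²) = (167 - q_N)q_N - (22q_N + 2q_N²).
∂π_N/∂q_N = 145 - 6q_N = 0, so q_N = 145/6.

24.17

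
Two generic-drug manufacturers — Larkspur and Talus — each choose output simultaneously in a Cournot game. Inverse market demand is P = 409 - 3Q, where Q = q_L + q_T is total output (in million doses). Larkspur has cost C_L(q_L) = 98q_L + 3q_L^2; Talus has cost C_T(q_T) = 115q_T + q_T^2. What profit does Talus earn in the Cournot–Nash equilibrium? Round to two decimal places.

3558.74

Larkspur's profit: π_L = (409 - 3Q)q_L - (98q_L + 3q_L²). Setting ∂π_L/∂q_L = 0: 311 - 12q_L - 3(q_T) = 0.
Talus's first-order condition: 294 - 8q_T - 3(q_L) = 0.
So q_L = (311 - 3q_T)/12 and q_T = (294 - 3q_L)/8.
Solving the pair: q_L = 1606/87, q_T = 865/29.
Price P = 409 - 3·48.2874 = 264.1379.
Talus's profit: 264.1379·(865/29) - 115·(865/29) - (865/29)² = 3558.7396.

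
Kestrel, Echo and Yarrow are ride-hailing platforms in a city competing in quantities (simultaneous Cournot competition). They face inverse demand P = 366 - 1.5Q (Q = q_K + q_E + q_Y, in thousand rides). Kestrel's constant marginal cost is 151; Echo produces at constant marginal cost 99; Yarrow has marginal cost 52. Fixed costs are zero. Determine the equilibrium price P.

167

Kestrel's profit: π_K = (366 - 1.5Q)q_K - (151q_K). Setting ∂π_K/∂q_K = 0: 215 - 3q_K - (3/2)(q_E + q_Y) = 0.
Echo's profit: π_E = (366 - 1.5Q)q_E - (99q_E). Setting ∂π_E/∂q_E = 0: 267 - 3q_E - (3/2)(q_K + q_Y) = 0.
Yarrow's first-order condition: 314 - 3q_Y - (3/2)(q_K + q_E) = 0.
Adding the 3 conditions: 796 − 3Q − 3Q = 0, i.e. Q = 398/3.
Back-substituting: q_K = (215 − 199)/(3/2) = 32/3, q_E = (267 − 199)/(3/2) = 136/3, q_Y = (314 − 199)/(3/2) = 230/3.
Total output Q = 398/3, so price P = 366 - (3/2)·(398/3) = 167.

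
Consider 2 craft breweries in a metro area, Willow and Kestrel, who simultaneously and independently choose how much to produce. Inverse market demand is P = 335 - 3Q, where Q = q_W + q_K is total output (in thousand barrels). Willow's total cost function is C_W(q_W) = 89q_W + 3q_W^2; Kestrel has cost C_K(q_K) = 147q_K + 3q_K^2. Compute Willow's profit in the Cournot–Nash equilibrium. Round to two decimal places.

Willow's profit: π_W = (335 - 3Q)q_W - (89q_W + 3q_W²). Setting ∂π_W/∂q_W = 0: 246 - 12q_W - 3(q_K) = 0.
Kestrel's profit: π_K = (335 - 3Q)q_K - (147q_K + 3q_K²). Setting ∂π_K/∂q_K = 0: 188 - 12q_K - 3(q_W) = 0.
Rearranging gives the reaction functions q_W = (246 - 3q_K)/12 and q_K = (188 - 3q_W)/12.
Solving the pair: q_W = 796/45, q_K = 506/45.
Price P = 335 - 3·(434/15) = 1241/5.
Willow's profit: (1241/5)·(796/45) - 89·(796/45) - 3(796/45)² = 1877.3807.

1877.38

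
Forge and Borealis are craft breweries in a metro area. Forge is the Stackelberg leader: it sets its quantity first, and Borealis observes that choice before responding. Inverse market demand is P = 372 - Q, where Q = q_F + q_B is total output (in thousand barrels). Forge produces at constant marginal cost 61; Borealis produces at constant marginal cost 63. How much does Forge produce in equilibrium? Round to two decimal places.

156.50

Solve by backward induction. Given q_F, the follower Borealis maximises π_B = (372 - q_F - q_B)q_B - 63q_B.
∂π_B/∂q_B = 309 - q_F - 2q_B = 0 gives the reaction function q_B = (309 - q_F)/2.
The leader anticipates this reaction. Substituting into P = 372 - Q gives P = 435/2 - (1/2)q_F, so π_F = (435/2 - (1/2)q_F)q_F - 61q_F.
Maximising: ∂π_F/∂q_F = 313/2 - q_F = 0, giving q_F = 313/2.
Then q_B = (309 - 313/2)/2 = 305/4.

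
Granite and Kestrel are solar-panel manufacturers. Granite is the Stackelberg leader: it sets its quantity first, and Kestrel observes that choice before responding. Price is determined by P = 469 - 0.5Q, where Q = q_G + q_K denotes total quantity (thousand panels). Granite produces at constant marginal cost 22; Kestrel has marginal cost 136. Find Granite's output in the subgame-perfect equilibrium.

Solve by backward induction. Given q_G, the follower Kestrel maximises π_K = (469 - (1/2)q_G - (1/2)q_K)q_K - 136q_K.
Setting the follower's marginal profit to zero, 333 - (1/2)q_G - q_K = 0, i.e. q_K = (333 - (1/2)q_G).
Granite substitutes q_K(q_G) into its own profit: π_G = q_G(469 - (1/2)q_G - (333 - (1/2)q_G)/2) - 22q_G = (605/2 - (1/4)q_G)q_G - 22q_G.
Maximising: ∂π_G/∂q_G = 561/2 - (1/2)q_G = 0, giving q_G = 561.
Then q_K = (333 - (1/2)·561) = 105/2.

561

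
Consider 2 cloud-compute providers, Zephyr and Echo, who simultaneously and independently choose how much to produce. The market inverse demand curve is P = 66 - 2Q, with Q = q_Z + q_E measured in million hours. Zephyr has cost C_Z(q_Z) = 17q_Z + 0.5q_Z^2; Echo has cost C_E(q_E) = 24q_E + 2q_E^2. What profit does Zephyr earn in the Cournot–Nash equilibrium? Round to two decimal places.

Zephyr's profit: π_Z = (66 - 2Q)q_Z - (17q_Z + (1/2)q_Z²). Setting ∂π_Z/∂q_Z = 0: 49 - 5q_Z - 2(q_E) = 0.
Echo's first-order condition: 42 - 8q_E - 2(q_Z) = 0.
Rearranging gives the reaction functions q_Z = (49 - 2q_E)/5 and q_E = (42 - 2q_Z)/8.
Substituting one into the other gives q_Z = 77/9 and q_E = 28/9.
Price P = 66 - 2·(35/3) = 128/3.
Zephyr's profit: (128/3)·(77/9) - 17·(77/9) - (1/2)(77/9)² = 182.9938.

182.99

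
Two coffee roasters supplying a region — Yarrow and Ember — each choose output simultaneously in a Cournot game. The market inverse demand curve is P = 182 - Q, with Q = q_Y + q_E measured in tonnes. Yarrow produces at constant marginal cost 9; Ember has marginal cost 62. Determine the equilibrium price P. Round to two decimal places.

84.33

Yarrow's profit: π_Y = (182 - Q)q_Y - (9q_Y). Setting ∂π_Y/∂q_Y = 0: 173 - 2q_Y - (q_E) = 0.
Ember's first-order condition: 120 - 2q_E - (q_Y) = 0.
So q_Y = (173 - q_E)/2 and q_E = (120 - q_Y)/2.
Solving the pair: q_Y = 226/3, q_E = 67/3.
Total output Q = 293/3, so price P = 182 - 293/3 = 253/3.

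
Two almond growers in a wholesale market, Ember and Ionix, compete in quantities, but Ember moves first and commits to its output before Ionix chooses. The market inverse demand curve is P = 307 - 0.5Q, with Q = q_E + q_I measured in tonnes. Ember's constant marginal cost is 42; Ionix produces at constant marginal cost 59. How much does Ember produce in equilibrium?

The follower Ionix best-responds to any q_E: π_I = (307 - 0.5Q)q_I - 59q_I.
∂π_I/∂q_I = 248 - (1/2)q_E - q_I = 0 gives the reaction function q_I = (248 - (1/2)q_E).
The leader anticipates this reaction. Substituting into P = 307 - 0.5Q gives P = 183 - (1/4)q_E, so π_E = (183 - (1/4)q_E)q_E - 42q_E.
Leader FOC: 141 - (1/2)q_E = 0, so q_E = 282.
Then q_I = (248 - (1/2)·282) = 107.

282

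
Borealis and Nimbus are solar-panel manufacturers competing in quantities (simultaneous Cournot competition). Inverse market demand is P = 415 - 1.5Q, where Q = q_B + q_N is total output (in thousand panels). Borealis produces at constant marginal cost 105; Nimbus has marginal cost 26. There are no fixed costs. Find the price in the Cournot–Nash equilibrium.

Borealis's profit: π_B = (415 - 1.5Q)q_B - (105q_B). Setting ∂π_B/∂q_B = 0: 310 - 3q_B - (3/2)(q_N) = 0.
Nimbus's first-order condition: 389 - 3q_N - (3/2)(q_B) = 0.
Best responses: q_B = (310 - (3/2)q_N)/3, q_N = (389 - (3/2)q_B)/3.
Substituting one into the other gives q_B = 154/3 and q_N = 104.
Total output Q = 466/3, so price P = 415 - (3/2)·(466/3) = 182.

182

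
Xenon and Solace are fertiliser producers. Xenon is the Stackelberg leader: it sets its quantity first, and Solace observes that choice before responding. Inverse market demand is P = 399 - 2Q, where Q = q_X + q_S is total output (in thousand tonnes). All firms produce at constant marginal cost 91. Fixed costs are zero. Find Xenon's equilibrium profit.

Solve by backward induction. Given q_X, the follower Solace maximises π_S = (399 - 2q_X - 2q_S)q_S - 91q_S.
∂π_S/∂q_S = 308 - 2q_X - 4q_S = 0 gives the reaction function q_S = (308 - 2q_X)/4.
The leader anticipates this reaction. Substituting into P = 399 - 2Q gives P = 245 - q_X, so π_X = (245 - q_X)q_X - 91q_X.
The leader's first-order condition 154 - 2q_X = 0 yields q_X = 77.
Then q_S = (308 - 2·77)/4 = 77/2.
Price P = 399 - 2·(231/2) = 168.
Xenon's profit: (168 - 91)·77 = 5929.

5929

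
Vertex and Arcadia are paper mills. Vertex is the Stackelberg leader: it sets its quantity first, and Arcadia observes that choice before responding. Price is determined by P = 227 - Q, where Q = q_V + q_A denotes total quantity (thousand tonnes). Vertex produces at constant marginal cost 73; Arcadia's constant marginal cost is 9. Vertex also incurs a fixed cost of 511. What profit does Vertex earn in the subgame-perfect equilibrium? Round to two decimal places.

Solve by backward induction. Given q_V, the follower Arcadia maximises π_A = (227 - q_V - q_A)q_A - 9q_A.
Follower FOC: 218 - q_V - 2q_A = 0, so q_A(q_V) = (218 - q_V)/2.
The leader anticipates this reaction. Substituting into P = 227 - Q gives P = 118 - (1/2)q_V, so π_V = (118 - (1/2)q_V)q_V - 73q_V.
Maximising: ∂π_V/∂q_V = 45 - q_V = 0, giving q_V = 45.
Then q_A = (218 - 45)/2 = 173/2.
Price P = 227 - 263/2 = 191/2.
Vertex's profit: (191/2 - 73)·45 - 511 = 1003/2.

501.50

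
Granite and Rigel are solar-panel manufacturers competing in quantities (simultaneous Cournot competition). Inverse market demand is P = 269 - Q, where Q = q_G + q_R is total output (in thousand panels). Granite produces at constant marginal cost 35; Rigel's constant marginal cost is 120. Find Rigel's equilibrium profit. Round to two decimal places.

Granite's profit: π_G = (269 - Q)q_G - (35q_G). Setting ∂π_G/∂q_G = 0: 234 - 2q_G - (q_R) = 0.
Rigel's profit: π_R = (269 - Q)q_R - (120q_R). Setting ∂π_R/∂q_R = 0: 149 - 2q_R - (q_G) = 0.
Best responses: q_G = (234 - q_R)/2, q_R = (149 - q_G)/2.
Solving the pair: q_G = 319/3, q_R = 64/3.
Price P = 269 - 383/3 = 424/3.
Rigel's profit: (424/3 - 120)·(64/3) = 455.1111.

455.11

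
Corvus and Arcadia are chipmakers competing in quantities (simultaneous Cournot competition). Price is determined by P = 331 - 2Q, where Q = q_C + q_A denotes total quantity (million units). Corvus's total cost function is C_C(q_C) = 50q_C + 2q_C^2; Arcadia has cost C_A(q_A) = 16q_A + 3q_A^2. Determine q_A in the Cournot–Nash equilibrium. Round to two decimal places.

25.76

Corvus's profit: π_C = (331 - 2Q)q_C - (50q_C + 2q_C²). Setting ∂π_C/∂q_C = 0: 281 - 8q_C - 2(q_A) = 0.
Arcadia's first-order condition: 315 - 10q_A - 2(q_C) = 0.
Rearranging gives the reaction functions q_C = (281 - 2q_A)/8 and q_A = (315 - 2q_C)/10.
Solving the pair: q_C = 545/19, q_A = 979/38.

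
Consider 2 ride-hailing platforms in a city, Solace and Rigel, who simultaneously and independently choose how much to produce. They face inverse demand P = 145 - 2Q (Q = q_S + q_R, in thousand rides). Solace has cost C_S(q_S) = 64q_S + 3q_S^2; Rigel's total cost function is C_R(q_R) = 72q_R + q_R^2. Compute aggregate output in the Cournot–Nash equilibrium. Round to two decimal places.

Solace's profit: π_S = (145 - 2Q)q_S - (64q_S + 3q_S²). Setting ∂π_S/∂q_S = 0: 81 - 10q_S - 2(q_R) = 0.
Rigel's first-order condition: 73 - 6q_R - 2(q_S) = 0.
So q_S = (81 - 2q_R)/10 and q_R = (73 - 2q_S)/6.
Solving the pair: q_S = 85/14, q_R = 71/7.
Total output Q = 85/14 + 71/7 = 227/14.

16.21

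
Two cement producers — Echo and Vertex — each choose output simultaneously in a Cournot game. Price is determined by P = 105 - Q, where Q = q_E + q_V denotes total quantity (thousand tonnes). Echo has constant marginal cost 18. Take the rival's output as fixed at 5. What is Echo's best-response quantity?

With the rival's output fixed at 5, Echo's profit is π_E = (105 - 5 - q_E)q_E - (18q_E) = (100 - q_E)q_E - (18q_E).
∂π_E/∂q_E = 82 - 2q_E = 0, so q_E = 41.

41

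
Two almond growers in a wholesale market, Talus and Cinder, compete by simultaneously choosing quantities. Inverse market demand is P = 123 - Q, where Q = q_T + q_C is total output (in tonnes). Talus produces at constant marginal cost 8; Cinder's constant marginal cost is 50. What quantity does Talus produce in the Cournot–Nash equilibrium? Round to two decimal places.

52.33

Talus's profit: π_T = (123 - Q)q_T - (8q_T). Setting ∂π_T/∂q_T = 0: 115 - 2q_T - (q_C) = 0.
Cinder's first-order condition: 73 - 2q_C - (q_T) = 0.
Rearranging gives the reaction functions q_T = (115 - q_C)/2 and q_C = (73 - q_T)/2.
Solving the pair: q_T = 157/3, q_C = 31/3.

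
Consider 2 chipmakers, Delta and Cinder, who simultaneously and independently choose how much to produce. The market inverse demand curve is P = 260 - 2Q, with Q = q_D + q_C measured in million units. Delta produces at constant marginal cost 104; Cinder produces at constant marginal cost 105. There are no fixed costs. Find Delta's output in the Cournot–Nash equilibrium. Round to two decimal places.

Delta's profit: π_D = (260 - 2Q)q_D - (104q_D). Setting ∂π_D/∂q_D = 0: 156 - 4q_D - 2(q_C) = 0.
Cinder's first-order condition: 155 - 4q_C - 2(q_D) = 0.
Best responses: q_D = (156 - 2q_C)/4, q_C = (155 - 2q_D)/4.
Solving the pair: q_D = 157/6, q_C = 77/3.

26.17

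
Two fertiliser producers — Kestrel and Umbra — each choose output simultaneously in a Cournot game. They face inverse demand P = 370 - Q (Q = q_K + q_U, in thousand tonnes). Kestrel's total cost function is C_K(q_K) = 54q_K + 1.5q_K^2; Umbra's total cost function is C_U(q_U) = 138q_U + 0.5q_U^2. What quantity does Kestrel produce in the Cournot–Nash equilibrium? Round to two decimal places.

51.14

Kestrel's profit: π_K = (370 - Q)q_K - (54q_K + (3/2)q_K²). Setting ∂π_K/∂q_K = 0: 316 - 5q_K - (q_U) = 0.
Umbra's profit: π_U = (370 - Q)q_U - (138q_U + (1/2)q_U²). Setting ∂π_U/∂q_U = 0: 232 - 3q_U - (q_K) = 0.
Rearranging gives the reaction functions q_K = (316 - q_U)/5 and q_U = (232 - q_K)/3.
Substituting one into the other gives q_K = 358/7 and q_U = 422/7.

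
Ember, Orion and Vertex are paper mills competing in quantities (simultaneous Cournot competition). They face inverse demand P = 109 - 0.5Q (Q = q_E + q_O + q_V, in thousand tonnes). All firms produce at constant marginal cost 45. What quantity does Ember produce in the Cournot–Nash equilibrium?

A representative firm's profit is π_i = q_i(109 - 0.5Q) - 45q_i.
Setting ∂π_i/∂q_i = 0 with rivals' quantities fixed: 64 - q_i - (1/2)·Σ_{j≠i} q_j = 0.
With identical firms every q_j equals q_i, so Σ_{j≠i} q_j = 2q_i and 64 = 2q_i, giving q_i = 32.

32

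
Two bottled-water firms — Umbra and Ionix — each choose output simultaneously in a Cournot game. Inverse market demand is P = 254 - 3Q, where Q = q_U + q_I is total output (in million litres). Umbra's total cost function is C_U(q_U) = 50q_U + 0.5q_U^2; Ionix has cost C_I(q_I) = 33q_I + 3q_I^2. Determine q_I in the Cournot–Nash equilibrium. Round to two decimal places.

12.47

Umbra's profit: π_U = (254 - 3Q)q_U - (50q_U + (1/2)q_U²). Setting ∂π_U/∂q_U = 0: 204 - 7q_U - 3(q_I) = 0.
Ionix's profit: π_I = (254 - 3Q)q_I - (33q_I + 3q_I²). Setting ∂π_I/∂q_I = 0: 221 - 12q_I - 3(q_U) = 0.
So q_U = (204 - 3q_I)/7 and q_I = (221 - 3q_U)/12.
Substituting one into the other gives q_U = 119/5 and q_I = 187/15.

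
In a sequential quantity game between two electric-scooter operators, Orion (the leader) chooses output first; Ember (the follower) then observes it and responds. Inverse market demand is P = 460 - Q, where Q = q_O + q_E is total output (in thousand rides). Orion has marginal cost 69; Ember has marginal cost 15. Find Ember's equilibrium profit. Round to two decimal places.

The follower Ember best-responds to any q_O: π_E = (460 - Q)q_E - 15q_E.
Setting the follower's marginal profit to zero, 445 - q_O - 2q_E = 0, i.e. q_E = (445 - q_O)/2.
Orion substitutes q_E(q_O) into its own profit: π_O = q_O(460 - q_O - (445 - q_O)/2) - 69q_O = (475/2 - (1/2)q_O)q_O - 69q_O.
The leader's first-order condition 337/2 - q_O = 0 yields q_O = 337/2.
Then q_E = (445 - 337/2)/2 = 553/4.
Price P = 460 - 1227/4 = 613/4.
Ember's profit: (613/4 - 15)·(553/4) = 19113.0625.

19113.06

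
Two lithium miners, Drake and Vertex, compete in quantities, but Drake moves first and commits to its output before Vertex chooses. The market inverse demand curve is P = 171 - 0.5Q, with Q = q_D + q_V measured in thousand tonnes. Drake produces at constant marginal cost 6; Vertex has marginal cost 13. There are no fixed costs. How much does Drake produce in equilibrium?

172

The follower Vertex best-responds to any q_D: π_V = (171 - 0.5Q)q_V - 13q_V.
Setting the follower's marginal profit to zero, 158 - (1/2)q_D - q_V = 0, i.e. q_V = (158 - (1/2)q_D).
The leader anticipates this reaction. Substituting into P = 171 - 0.5Q gives P = 92 - (1/4)q_D, so π_D = (92 - (1/4)q_D)q_D - 6q_D.
Maximising: ∂π_D/∂q_D = 86 - (1/2)q_D = 0, giving q_D = 172.
Then q_V = (158 - (1/2)·172) = 72.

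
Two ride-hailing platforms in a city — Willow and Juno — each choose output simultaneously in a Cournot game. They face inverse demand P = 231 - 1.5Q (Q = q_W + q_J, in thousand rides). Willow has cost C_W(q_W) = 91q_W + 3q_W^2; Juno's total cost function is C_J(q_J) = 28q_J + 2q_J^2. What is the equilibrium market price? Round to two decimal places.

Willow's profit: π_W = (231 - 1.5Q)q_W - (91q_W + 3q_W²). Setting ∂π_W/∂q_W = 0: 140 - 9q_W - (3/2)(q_J) = 0.
Juno's first-order condition: 203 - 7q_J - (3/2)(q_W) = 0.
Rearranging gives the reaction functions q_W = (140 - (3/2)q_J)/9 and q_J = (203 - (3/2)q_W)/7.
Substituting one into the other gives q_W = 11.1193 and q_J = 26.6173.
Total output Q = 37.7366, so price P = 231 - (3/2)·37.7366 = 174.3951.

174.40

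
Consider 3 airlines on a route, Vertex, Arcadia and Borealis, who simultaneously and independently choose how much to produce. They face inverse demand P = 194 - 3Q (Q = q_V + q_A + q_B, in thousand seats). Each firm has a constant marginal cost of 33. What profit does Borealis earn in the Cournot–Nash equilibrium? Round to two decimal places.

540.02

Each firm earns π_i = (194 - 3Q)q_i - 33q_i.
Setting ∂π_i/∂q_i = 0 with rivals' quantities fixed: 161 - 6q_i - 3·Σ_{j≠i} q_j = 0.
With identical firms every q_j equals q_i, so Σ_{j≠i} q_j = 2q_i and 161 = 12q_i, giving q_i = 161/12.
Price P = 194 - 3·(161/4) = 293/4.
Borealis's profit: (293/4 - 33)·(161/12) = 540.0208.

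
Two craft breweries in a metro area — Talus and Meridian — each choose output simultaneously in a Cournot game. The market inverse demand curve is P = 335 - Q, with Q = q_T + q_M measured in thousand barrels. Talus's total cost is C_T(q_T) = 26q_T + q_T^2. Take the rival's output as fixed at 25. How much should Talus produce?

71

With the rival's output fixed at 25, Talus's profit is π_T = (335 - 25 - q_T)q_T - (26q_T + q_T²) = (310 - q_T)q_T - (26q_T + q_T²).
∂π_T/∂q_T = 284 - 4q_T = 0, so q_T = 71.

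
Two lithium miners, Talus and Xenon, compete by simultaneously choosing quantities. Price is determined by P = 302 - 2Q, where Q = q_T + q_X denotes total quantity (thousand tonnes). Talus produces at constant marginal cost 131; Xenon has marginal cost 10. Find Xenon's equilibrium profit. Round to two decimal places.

Talus's profit: π_T = (302 - 2Q)q_T - (131q_T). Setting ∂π_T/∂q_T = 0: 171 - 4q_T - 2(q_X) = 0.
Xenon's first-order condition: 292 - 4q_X - 2(q_T) = 0.
Rearranging gives the reaction functions q_T = (171 - 2q_X)/4 and q_X = (292 - 2q_T)/4.
Substituting one into the other gives q_T = 25/3 and q_X = 413/6.
Price P = 302 - 2·(463/6) = 443/3.
Xenon's profit: (443/3 - 10)·(413/6) = 9476.0556.

9476.06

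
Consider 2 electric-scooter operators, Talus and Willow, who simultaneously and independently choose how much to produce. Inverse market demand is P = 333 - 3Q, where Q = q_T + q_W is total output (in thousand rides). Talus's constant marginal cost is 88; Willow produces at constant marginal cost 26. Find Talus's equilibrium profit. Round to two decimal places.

Talus's profit: π_T = (333 - 3Q)q_T - (88q_T). Setting ∂π_T/∂q_T = 0: 245 - 6q_T - 3(q_W) = 0.
Willow's first-order condition: 307 - 6q_W - 3(q_T) = 0.
So q_T = (245 - 3q_W)/6 and q_W = (307 - 3q_T)/6.
Solving the pair: q_T = 61/3, q_W = 41.
Price P = 333 - 3·(184/3) = 149.
Talus's profit: (149 - 88)·(61/3) = 1240.3333.

1240.33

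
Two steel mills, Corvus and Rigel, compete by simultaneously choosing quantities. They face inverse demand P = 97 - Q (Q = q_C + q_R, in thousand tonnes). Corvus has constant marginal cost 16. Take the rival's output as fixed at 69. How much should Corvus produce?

With the rival's output fixed at 69, Corvus's profit is π_C = (97 - 69 - q_C)q_C - (16q_C) = (28 - q_C)q_C - (16q_C).
∂π_C/∂q_C = 12 - 2q_C = 0, so q_C = 6.

6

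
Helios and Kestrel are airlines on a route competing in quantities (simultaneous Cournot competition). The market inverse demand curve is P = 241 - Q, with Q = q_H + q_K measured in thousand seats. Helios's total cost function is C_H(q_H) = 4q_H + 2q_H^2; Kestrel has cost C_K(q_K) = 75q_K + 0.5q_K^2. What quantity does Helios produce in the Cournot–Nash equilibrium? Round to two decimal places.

32.06

Helios's profit: π_H = (241 - Q)q_H - (4q_H + 2q_H²). Setting ∂π_H/∂q_H = 0: 237 - 6q_H - (q_K) = 0.
Kestrel's profit: π_K = (241 - Q)q_K - (75q_K + (1/2)q_K²). Setting ∂π_K/∂q_K = 0: 166 - 3q_K - (q_H) = 0.
So q_H = (237 - q_K)/6 and q_K = (166 - q_H)/3.
Substituting one into the other gives q_H = 545/17 and q_K = 759/17.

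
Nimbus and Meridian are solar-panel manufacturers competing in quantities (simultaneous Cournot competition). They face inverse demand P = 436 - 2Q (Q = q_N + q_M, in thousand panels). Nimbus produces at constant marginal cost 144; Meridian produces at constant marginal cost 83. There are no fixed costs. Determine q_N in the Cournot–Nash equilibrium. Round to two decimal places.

Nimbus's profit: π_N = (436 - 2Q)q_N - (144q_N). Setting ∂π_N/∂q_N = 0: 292 - 4q_N - 2(q_M) = 0.
Meridian's first-order condition: 353 - 4q_M - 2(q_N) = 0.
So q_N = (292 - 2q_M)/4 and q_M = (353 - 2q_N)/4.
Solving the pair: q_N = 77/2, q_M = 69.

38.50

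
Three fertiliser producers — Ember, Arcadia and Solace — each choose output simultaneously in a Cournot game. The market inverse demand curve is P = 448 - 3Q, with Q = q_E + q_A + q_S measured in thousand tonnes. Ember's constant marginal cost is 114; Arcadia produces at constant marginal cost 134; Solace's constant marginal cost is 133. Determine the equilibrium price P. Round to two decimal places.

Ember's profit: π_E = (448 - 3Q)q_E - (114q_E). Setting ∂π_E/∂q_E = 0: 334 - 6q_E - 3(q_A + q_S) = 0.
Arcadia's first-order condition: 314 - 6q_A - 3(q_E + q_S) = 0.
Solace's profit: π_S = (448 - 3Q)q_S - (133q_S). Setting ∂π_S/∂q_S = 0: 315 - 6q_S - 3(q_E + q_A) = 0.
Adding the 3 conditions: 963 − 6Q − 6Q = 0, i.e. Q = 321/4.
Back-substituting: q_E = (334 − 963/4)/3 = 373/12, q_A = (314 − 963/4)/3 = 293/12, q_S = (315 − 963/4)/3 = 99/4.
Total output Q = 321/4, so price P = 448 - 3·(321/4) = 829/4.

207.25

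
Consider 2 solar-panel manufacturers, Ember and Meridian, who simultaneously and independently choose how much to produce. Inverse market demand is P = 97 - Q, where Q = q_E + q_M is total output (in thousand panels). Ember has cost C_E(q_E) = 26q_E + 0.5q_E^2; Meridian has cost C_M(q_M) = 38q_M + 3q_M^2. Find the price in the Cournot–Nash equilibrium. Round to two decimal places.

Ember's profit: π_E = (97 - Q)q_E - (26q_E + (1/2)q_E²). Setting ∂π_E/∂q_E = 0: 71 - 3q_E - (q_M) = 0.
Meridian's profit: π_M = (97 - Q)q_M - (38q_M + 3q_M²). Setting ∂π_M/∂q_M = 0: 59 - 8q_M - (q_E) = 0.
Rearranging gives the reaction functions q_E = (71 - q_M)/3 and q_M = (59 - q_E)/8.
Substituting one into the other gives q_E = 509/23 and q_M = 106/23.
Total output Q = 615/23, so price P = 97 - 615/23 = 1616/23.

70.26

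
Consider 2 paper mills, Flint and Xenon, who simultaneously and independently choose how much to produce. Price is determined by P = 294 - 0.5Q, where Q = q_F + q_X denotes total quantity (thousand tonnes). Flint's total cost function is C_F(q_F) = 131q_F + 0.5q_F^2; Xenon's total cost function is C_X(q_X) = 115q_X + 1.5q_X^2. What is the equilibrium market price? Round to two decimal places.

239.87

Flint's profit: π_F = (294 - 0.5Q)q_F - (131q_F + (1/2)q_F²). Setting ∂π_F/∂q_F = 0: 163 - 2q_F - (1/2)(q_X) = 0.
Xenon's first-order condition: 179 - 4q_X - (1/2)(q_F) = 0.
So q_F = (163 - (1/2)q_X)/2 and q_X = (179 - (1/2)q_F)/4.
Substituting one into the other gives q_F = 72.5806 and q_X = 1106/31.
Total output Q = 108.2581, so price P = 294 - (1/2)·108.2581 = 239.8710.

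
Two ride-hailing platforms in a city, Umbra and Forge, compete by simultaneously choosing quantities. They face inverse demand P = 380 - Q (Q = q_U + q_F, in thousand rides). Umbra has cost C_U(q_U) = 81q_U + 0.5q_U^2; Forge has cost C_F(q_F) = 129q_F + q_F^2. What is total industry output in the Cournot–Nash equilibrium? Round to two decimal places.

127.18

Umbra's profit: π_U = (380 - Q)q_U - (81q_U + (1/2)q_U²). Setting ∂π_U/∂q_U = 0: 299 - 3q_U - (q_F) = 0.
Forge's profit: π_F = (380 - Q)q_F - (129q_F + q_F²). Setting ∂π_F/∂q_F = 0: 251 - 4q_F - (q_U) = 0.
Best responses: q_U = (299 - q_F)/3, q_F = (251 - q_U)/4.
Solving the pair: q_U = 945/11, q_F = 454/11.
Total output Q = 945/11 + 454/11 = 1399/11.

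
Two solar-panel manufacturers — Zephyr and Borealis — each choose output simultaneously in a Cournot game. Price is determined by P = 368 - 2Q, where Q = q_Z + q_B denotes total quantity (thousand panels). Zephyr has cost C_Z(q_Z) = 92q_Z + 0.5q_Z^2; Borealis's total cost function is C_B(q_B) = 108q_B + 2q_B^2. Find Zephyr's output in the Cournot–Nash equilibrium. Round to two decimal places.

Zephyr's profit: π_Z = (368 - 2Q)q_Z - (92q_Z + (1/2)q_Z²). Setting ∂π_Z/∂q_Z = 0: 276 - 5q_Z - 2(q_B) = 0.
Borealis's first-order condition: 260 - 8q_B - 2(q_Z) = 0.
So q_Z = (276 - 2q_B)/5 and q_B = (260 - 2q_Z)/8.
Substituting one into the other gives q_Z = 422/9 and q_B = 187/9.

46.89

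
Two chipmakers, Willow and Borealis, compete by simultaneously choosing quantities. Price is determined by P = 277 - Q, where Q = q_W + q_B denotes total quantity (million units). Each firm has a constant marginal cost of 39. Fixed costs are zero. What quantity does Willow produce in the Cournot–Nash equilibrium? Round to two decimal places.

A representative firm's profit is π_i = q_i(277 - Q) - 39q_i.
First-order condition (treating rivals' output as given): 238 - 2q_i - q_j = 0.
With identical firms every q_j equals q_i, so q_j = q_i and 238 = 3q_i, giving q_i = 238/3.

79.33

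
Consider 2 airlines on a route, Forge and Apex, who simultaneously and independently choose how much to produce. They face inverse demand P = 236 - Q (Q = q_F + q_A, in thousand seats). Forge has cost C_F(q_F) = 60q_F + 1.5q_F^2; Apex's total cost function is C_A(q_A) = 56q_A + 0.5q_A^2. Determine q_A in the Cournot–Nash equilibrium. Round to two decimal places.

51.71

Forge's profit: π_F = (236 - Q)q_F - (60q_F + (3/2)q_F²). Setting ∂π_F/∂q_F = 0: 176 - 5q_F - (q_A) = 0.
Apex's profit: π_A = (236 - Q)q_A - (56q_A + (1/2)q_A²). Setting ∂π_A/∂q_A = 0: 180 - 3q_A - (q_F) = 0.
So q_F = (176 - q_A)/5 and q_A = (180 - q_F)/3.
Substituting one into the other gives q_F = 174/7 and q_A = 362/7.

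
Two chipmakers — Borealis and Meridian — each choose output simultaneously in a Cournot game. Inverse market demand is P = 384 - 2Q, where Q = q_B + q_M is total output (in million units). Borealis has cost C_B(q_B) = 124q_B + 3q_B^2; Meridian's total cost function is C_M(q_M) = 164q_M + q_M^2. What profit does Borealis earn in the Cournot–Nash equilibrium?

2000

Borealis's profit: π_B = (384 - 2Q)q_B - (124q_B + 3q_B²). Setting ∂π_B/∂q_B = 0: 260 - 10q_B - 2(q_M) = 0.
Meridian's profit: π_M = (384 - 2Q)q_M - (164q_M + q_M²). Setting ∂π_M/∂q_M = 0: 220 - 6q_M - 2(q_B) = 0.
Best responses: q_B = (260 - 2q_M)/10, q_M = (220 - 2q_B)/6.
Substituting one into the other gives q_B = 20 and q_M = 30.
Price P = 384 - 2·50 = 284.
Borealis's profit: 284·20 - 124·20 - 3·20² = 2000.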